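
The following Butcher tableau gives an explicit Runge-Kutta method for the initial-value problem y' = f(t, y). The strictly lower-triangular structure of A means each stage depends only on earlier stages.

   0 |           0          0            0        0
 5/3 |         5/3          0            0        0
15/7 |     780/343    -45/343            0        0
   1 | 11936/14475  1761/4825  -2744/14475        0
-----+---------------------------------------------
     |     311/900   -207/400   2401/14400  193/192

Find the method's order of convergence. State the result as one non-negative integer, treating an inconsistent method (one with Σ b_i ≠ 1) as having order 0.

b = (311/900, -207/400, 2401/14400, 193/192)
c = (0, 5/3, 15/7, 1)
Ac = (0, 0, -75/343, 39/193)
Σ b_i: 311/900·1 + (-207/400)·1 + 2401/14400·1 + 193/192·1 = 1 ✓
b·c: (-207/400)·5/3 + 2401/14400·15/7 + 193/192·1 = 1/2 ✓
b·c²: (-207/400)·25/9 + 2401/14400·225/49 + 193/192·1 = 1/3 ✓
b·Ac: 2401/14400·(-75/343) + 193/192·39/193 = 1/6 ✓
b·c³: (-207/400)·125/27 + 2401/14400·3375/343 + 193/192·1 = 1/4 ✓
b·(c∘Ac): 2401/14400·(-1125/2401) + 193/192·39/193 = 1/8 ✓
b·Ac²: 2401/14400·(-125/343) + 193/192·83/579 = 1/12 ✓
b·A²c: 193/192·8/193 = 1/24 ✓; 4 stages ⇒ order 4.

4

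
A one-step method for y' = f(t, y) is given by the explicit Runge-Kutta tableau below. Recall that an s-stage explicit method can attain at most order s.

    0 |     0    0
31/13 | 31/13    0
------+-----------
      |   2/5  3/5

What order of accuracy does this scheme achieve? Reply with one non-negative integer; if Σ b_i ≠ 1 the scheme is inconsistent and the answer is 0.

b = (2/5, 3/5)
c = (0, 31/13)
Σ b_i: 2/5·1 + 3/5·1 = 1 ✓
b·c: 3/5·31/13 = 93/65 ≠ 1/2 ⇒ order 1.

1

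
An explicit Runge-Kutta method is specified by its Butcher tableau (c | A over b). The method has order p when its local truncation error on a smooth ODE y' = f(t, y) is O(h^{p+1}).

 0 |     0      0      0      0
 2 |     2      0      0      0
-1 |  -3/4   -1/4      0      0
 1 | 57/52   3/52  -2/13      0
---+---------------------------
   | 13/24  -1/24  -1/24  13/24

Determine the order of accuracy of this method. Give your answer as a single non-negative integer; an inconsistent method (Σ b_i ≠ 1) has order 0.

4

b = (13/24, -1/24, -1/24, 13/24)
c = (0, 2, -1, 1)
Ac = (0, 0, -1/2, 7/26)
Σ b_i: 13/24·1 + (-1/24)·1 + (-1/24)·1 + 13/24·1 = 1 ✓
b·c: (-1/24)·2 + (-1/24)·(-1) + 13/24·1 = 1/2 ✓
b·c²: (-1/24)·4 + (-1/24)·1 + 13/24·1 = 1/3 ✓
b·Ac: (-1/24)·(-1/2) + 13/24·7/26 = 1/6 ✓
b·c³: (-1/24)·8 + (-1/24)·(-1) + 13/24·1 = 1/4 ✓
b·(c∘Ac): (-1/24)·1/2 + 13/24·7/26 = 1/8 ✓
b·Ac²: (-1/24)·(-1) + 13/24·1/13 = 1/12 ✓
b·A²c: 13/24·1/13 = 1/24 ✓; 4 stages ⇒ order 4.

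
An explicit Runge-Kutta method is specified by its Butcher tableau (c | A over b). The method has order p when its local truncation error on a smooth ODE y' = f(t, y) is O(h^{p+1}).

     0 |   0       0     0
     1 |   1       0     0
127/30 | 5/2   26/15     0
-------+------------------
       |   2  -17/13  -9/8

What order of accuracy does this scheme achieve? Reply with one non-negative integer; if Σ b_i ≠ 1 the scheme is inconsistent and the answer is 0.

0

b = (2, -17/13, -9/8)
c = (0, 1, 127/30)
Ac = (0, 0, 26/15)
Σ b_i: 2·1 + (-17/13)·1 + (-9/8)·1 = -45/104 ≠ 1 ⇒ order 0.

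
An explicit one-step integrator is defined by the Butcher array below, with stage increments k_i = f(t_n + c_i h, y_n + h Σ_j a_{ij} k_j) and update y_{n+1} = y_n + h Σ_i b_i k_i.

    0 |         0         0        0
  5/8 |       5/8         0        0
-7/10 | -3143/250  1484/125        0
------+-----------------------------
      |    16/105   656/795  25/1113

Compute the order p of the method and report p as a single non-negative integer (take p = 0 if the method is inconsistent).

b = (16/105, 656/795, 25/1113)
c = (0, 5/8, -7/10)
Ac = (0, 0, 371/50)
Σ b_i: 16/105·1 + 656/795·1 + 25/1113·1 = 1 ✓
b·c: 656/795·5/8 + 25/1113·(-7/10) = 1/2 ✓
b·c²: 656/795·25/64 + 25/1113·49/100 = 1/3 ✓
b·Ac: 25/1113·371/50 = 1/6 ✓; 3 stages ⇒ order 3.

3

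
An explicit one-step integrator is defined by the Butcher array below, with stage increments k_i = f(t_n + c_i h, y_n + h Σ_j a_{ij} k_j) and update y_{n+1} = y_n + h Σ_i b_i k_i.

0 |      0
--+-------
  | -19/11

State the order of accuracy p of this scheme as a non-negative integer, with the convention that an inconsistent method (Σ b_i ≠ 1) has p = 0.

0

b = (-19/11)
c = (0)
Σ b_i: (-19/11)·1 = -19/11 ≠ 1 ⇒ order 0.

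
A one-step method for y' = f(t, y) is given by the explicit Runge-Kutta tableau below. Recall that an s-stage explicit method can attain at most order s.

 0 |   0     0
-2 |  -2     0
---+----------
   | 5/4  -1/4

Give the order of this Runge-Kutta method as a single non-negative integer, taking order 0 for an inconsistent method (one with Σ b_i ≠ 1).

b = (5/4, -1/4)
c = (0, -2)
Σ b_i: 5/4·1 + (-1/4)·1 = 1 ✓
b·c: (-1/4)·(-2) = 1/2 ✓; 2 stages ⇒ order 2.

2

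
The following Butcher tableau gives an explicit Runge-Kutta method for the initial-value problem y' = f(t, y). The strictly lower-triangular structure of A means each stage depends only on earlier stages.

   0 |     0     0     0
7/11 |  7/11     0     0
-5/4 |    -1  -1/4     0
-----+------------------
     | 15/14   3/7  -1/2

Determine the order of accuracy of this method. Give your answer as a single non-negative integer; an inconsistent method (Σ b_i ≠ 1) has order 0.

1

b = (15/14, 3/7, -1/2)
c = (0, 7/11, -5/4)
Ac = (0, 0, -7/44)
Σ b_i: 15/14·1 + 3/7·1 + (-1/2)·1 = 1 ✓
b·c: 3/7·7/11 + (-1/2)·(-5/4) = 79/88 ≠ 1/2 ⇒ order 1.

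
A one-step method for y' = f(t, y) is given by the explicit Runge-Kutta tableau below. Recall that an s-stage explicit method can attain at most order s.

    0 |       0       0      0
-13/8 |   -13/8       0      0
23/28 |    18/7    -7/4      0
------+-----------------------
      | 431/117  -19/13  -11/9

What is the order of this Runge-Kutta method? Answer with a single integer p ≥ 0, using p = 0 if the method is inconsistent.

b = (431/117, -19/13, -11/9)
c = (0, -13/8, 23/28)
Ac = (0, 0, 91/32)
Σ b_i: 431/117·1 + (-19/13)·1 + (-11/9)·1 = 1 ✓
b·c: (-19/13)·(-13/8) + (-11/9)·23/28 = 691/504 ≠ 1/2 ⇒ order 1.

1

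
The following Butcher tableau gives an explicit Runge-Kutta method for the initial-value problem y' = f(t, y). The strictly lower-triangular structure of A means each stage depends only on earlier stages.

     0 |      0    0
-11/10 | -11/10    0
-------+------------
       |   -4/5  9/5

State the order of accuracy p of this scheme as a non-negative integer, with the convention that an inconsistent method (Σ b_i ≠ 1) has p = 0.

1

b = (-4/5, 9/5)
c = (0, -11/10)
Σ b_i: (-4/5)·1 + 9/5·1 = 1 ✓
b·c: 9/5·(-11/10) = -99/50 ≠ 1/2 ⇒ order 1.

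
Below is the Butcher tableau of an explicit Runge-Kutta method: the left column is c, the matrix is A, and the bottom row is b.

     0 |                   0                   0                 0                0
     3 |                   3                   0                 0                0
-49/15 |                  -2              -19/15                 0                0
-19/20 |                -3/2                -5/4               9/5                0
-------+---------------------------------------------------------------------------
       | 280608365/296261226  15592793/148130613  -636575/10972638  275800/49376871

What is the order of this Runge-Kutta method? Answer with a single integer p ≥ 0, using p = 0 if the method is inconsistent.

b = (280608365/296261226, 15592793/148130613, -636575/10972638, 275800/49376871)
c = (0, 3, -49/15, -19/20)
Ac = (0, 0, -19/5, -963/100)
Σ b_i: 280608365/296261226·1 + 15592793/148130613·1 + (-636575/10972638)·1 + 275800/49376871·1 = 1 ✓
b·c: 15592793/148130613·3 + (-636575/10972638)·(-49/15) + 275800/49376871·(-19/20) = 1/2 ✓
b·c²: 15592793/148130613·9 + (-636575/10972638)·2401/225 + 275800/49376871·361/400 = 1/3 ✓
b·Ac: (-636575/10972638)·(-19/5) + 275800/49376871·(-963/100) = 1/6 ✓
b·c³: 15592793/148130613·27 + (-636575/10972638)·(-117649/3375) + 275800/49376871·(-6859/8000) = 5758925341/1185044904 ≠ 1/4 ⇒ order 3.
b·(c∘Ac): (-636575/10972638)·931/75 + 275800/49376871·18297/2000 = -55059872/82294785 ≠ 1/8
b·Ac²: (-636575/10972638)·(-57/5) + 275800/49376871·3979/500 = 348511139/493768710 ≠ 1/12
b·A²c: 275800/49376871·(-171/25) = -209608/5486319 ≠ 1/24

3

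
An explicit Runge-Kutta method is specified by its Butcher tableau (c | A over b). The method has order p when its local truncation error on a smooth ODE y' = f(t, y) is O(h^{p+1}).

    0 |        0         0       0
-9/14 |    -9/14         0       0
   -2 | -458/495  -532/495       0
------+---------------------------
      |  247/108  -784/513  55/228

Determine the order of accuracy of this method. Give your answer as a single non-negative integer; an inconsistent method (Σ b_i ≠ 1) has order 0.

3

b = (247/108, -784/513, 55/228)
c = (0, -9/14, -2)
Ac = (0, 0, 38/55)
Σ b_i: 247/108·1 + (-784/513)·1 + 55/228·1 = 1 ✓
b·c: (-784/513)·(-9/14) + 55/228·(-2) = 1/2 ✓
b·c²: (-784/513)·81/196 + 55/228·4 = 1/3 ✓
b·Ac: 55/228·38/55 = 1/6 ✓; 3 stages ⇒ order 3.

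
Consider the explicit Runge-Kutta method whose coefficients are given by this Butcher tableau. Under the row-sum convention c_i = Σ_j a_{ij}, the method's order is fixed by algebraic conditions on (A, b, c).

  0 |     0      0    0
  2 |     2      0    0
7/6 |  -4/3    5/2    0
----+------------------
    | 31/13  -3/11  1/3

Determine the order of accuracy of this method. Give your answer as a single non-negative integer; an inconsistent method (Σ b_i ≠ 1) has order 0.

b = (31/13, -3/11, 1/3)
c = (0, 2, 7/6)
Ac = (0, 0, 5)
Σ b_i: 31/13·1 + (-3/11)·1 + 1/3·1 = 1049/429 ≠ 1 ⇒ order 0.

0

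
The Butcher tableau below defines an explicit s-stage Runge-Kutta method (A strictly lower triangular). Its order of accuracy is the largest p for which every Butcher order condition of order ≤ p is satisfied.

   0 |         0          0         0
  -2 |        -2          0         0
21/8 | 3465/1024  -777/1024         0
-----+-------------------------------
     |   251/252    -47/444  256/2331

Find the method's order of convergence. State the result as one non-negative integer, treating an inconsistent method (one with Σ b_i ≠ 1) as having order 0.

3

b = (251/252, -47/444, 256/2331)
c = (0, -2, 21/8)
Ac = (0, 0, 777/512)
Σ b_i: 251/252·1 + (-47/444)·1 + 256/2331·1 = 1 ✓
b·c: (-47/444)·(-2) + 256/2331·21/8 = 1/2 ✓
b·c²: (-47/444)·4 + 256/2331·441/64 = 1/3 ✓
b·Ac: 256/2331·777/512 = 1/6 ✓; 3 stages ⇒ order 3.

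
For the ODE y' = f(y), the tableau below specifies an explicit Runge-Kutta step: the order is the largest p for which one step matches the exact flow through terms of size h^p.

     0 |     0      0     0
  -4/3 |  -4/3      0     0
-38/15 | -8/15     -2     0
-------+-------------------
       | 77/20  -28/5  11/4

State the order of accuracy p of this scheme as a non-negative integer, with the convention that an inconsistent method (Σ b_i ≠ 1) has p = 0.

2

b = (77/20, -28/5, 11/4)
c = (0, -4/3, -38/15)
Ac = (0, 0, 8/3)
Σ b_i: 77/20·1 + (-28/5)·1 + 11/4·1 = 1 ✓
b·c: (-28/5)·(-4/3) + 11/4·(-38/15) = 1/2 ✓
b·c²: (-28/5)·16/9 + 11/4·1444/225 = 577/75 ≠ 1/3 ⇒ order 2.
b·Ac: 11/4·8/3 = 22/3 ≠ 1/6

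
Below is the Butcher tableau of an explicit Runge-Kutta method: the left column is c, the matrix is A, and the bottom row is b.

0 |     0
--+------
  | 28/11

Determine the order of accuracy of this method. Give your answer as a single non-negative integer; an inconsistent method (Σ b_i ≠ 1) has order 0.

b = (28/11)
c = (0)
Σ b_i: 28/11·1 = 28/11 ≠ 1 ⇒ order 0.

0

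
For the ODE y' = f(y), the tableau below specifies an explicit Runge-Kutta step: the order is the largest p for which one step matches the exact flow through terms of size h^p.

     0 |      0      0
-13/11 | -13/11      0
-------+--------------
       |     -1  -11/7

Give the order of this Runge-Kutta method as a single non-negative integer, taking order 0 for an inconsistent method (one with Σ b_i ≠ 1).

0

b = (-1, -11/7)
c = (0, -13/11)
Σ b_i: (-1)·1 + (-11/7)·1 = -18/7 ≠ 1 ⇒ order 0.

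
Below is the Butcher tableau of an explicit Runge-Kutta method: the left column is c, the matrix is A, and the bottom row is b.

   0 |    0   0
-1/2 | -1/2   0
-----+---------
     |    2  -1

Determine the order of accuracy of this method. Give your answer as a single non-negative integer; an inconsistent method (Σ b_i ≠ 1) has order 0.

2

b = (2, -1)
c = (0, -1/2)
Σ b_i: 2·1 + (-1)·1 = 1 ✓
b·c: (-1)·(-1/2) = 1/2 ✓; 2 stages ⇒ order 2.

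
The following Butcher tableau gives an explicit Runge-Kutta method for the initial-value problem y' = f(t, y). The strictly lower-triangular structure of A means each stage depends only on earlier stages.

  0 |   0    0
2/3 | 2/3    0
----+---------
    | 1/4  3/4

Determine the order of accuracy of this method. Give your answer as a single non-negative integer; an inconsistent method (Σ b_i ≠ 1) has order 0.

2

b = (1/4, 3/4)
c = (0, 2/3)
Σ b_i: 1/4·1 + 3/4·1 = 1 ✓
b·c: 3/4·2/3 = 1/2 ✓; 2 stages ⇒ order 2.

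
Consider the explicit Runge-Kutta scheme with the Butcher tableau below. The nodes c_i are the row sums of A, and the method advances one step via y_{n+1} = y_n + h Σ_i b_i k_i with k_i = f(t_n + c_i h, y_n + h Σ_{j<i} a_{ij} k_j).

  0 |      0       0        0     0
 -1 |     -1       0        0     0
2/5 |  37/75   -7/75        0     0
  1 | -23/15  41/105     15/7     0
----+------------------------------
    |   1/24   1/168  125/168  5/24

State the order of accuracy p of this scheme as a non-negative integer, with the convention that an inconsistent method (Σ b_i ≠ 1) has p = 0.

b = (1/24, 1/168, 125/168, 5/24)
c = (0, -1, 2/5, 1)
Ac = (0, 0, 7/75, 7/15)
Σ b_i: 1/24·1 + 1/168·1 + 125/168·1 + 5/24·1 = 1 ✓
b·c: 1/168·(-1) + 125/168·2/5 + 5/24·1 = 1/2 ✓
b·c²: 1/168·1 + 125/168·4/25 + 5/24·1 = 1/3 ✓
b·Ac: 125/168·7/75 + 5/24·7/15 = 1/6 ✓
b·c³: 1/168·(-1) + 125/168·8/125 + 5/24·1 = 1/4 ✓
b·(c∘Ac): 125/168·14/375 + 5/24·7/15 = 1/8 ✓
b·Ac²: 125/168·(-7/75) + 5/24·11/15 = 1/12 ✓
b·A²c: 5/24·1/5 = 1/24 ✓; 4 stages ⇒ order 4.

4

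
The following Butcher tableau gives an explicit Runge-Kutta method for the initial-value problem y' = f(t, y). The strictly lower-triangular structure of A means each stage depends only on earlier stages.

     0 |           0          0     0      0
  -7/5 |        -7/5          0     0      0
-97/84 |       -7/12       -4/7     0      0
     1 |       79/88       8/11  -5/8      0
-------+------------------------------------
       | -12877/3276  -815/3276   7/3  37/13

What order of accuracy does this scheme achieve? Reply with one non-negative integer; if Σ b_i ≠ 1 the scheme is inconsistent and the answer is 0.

b = (-12877/3276, -815/3276, 7/3, 37/13)
c = (0, -7/5, -97/84, 1)
Ac = (0, 0, 4/5, -10957/36960)
Σ b_i: (-12877/3276)·1 + (-815/3276)·1 + 7/3·1 + 37/13·1 = 1 ✓
b·c: (-815/3276)·(-7/5) + 7/3·(-97/84) + 37/13·1 = 1/2 ✓
b·c²: (-815/3276)·49/25 + 7/3·9409/7056 + 37/13·1 = 1075181/196560 ≠ 1/3 ⇒ order 2.
b·Ac: 7/3·4/5 + 37/13·(-10957/36960) = 163829/160160 ≠ 1/6

2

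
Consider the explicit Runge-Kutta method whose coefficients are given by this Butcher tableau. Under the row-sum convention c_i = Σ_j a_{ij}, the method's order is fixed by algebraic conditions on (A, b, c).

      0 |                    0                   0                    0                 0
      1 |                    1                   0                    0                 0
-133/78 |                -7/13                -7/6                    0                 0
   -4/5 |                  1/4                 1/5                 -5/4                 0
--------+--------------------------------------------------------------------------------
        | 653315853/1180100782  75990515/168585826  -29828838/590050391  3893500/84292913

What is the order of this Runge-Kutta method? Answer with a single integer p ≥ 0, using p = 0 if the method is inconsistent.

b = (653315853/1180100782, 75990515/168585826, -29828838/590050391, 3893500/84292913)
c = (0, 1, -133/78, -4/5)
Ac = (0, 0, -7/6, 3637/1560)
Σ b_i: 653315853/1180100782·1 + 75990515/168585826·1 + (-29828838/590050391)·1 + 3893500/84292913·1 = 1 ✓
b·c: 75990515/168585826·1 + (-29828838/590050391)·(-133/78) + 3893500/84292913·(-4/5) = 1/2 ✓
b·c²: 75990515/168585826·1 + (-29828838/590050391)·17689/6084 + 3893500/84292913·16/25 = 1/3 ✓
b·Ac: (-29828838/590050391)·(-7/6) + 3893500/84292913·3637/1560 = 1/6 ✓
b·c³: 75990515/168585826·1 + (-29828838/590050391)·(-2352637/474552) + 3893500/84292913·(-64/125) = 26735624561/39449083284 ≠ 1/4 ⇒ order 3.
b·(c∘Ac): (-29828838/590050391)·931/468 + 3893500/84292913·(-3637/1950) = -31477751/168585826 ≠ 1/8
b·Ac²: (-29828838/590050391)·(-7/6) + 3893500/84292913·(-417889/121680) = -3931238411/39449083284 ≠ 1/12
b·A²c: 3893500/84292913·35/24 = 34068125/505757478 ≠ 1/24

3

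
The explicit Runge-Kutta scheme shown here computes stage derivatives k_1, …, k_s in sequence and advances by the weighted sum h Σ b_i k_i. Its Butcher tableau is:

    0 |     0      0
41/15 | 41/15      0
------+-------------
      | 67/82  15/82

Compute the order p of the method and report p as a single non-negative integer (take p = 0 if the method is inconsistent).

b = (67/82, 15/82)
c = (0, 41/15)
Σ b_i: 67/82·1 + 15/82·1 = 1 ✓
b·c: 15/82·41/15 = 1/2 ✓; 2 stages ⇒ order 2.

2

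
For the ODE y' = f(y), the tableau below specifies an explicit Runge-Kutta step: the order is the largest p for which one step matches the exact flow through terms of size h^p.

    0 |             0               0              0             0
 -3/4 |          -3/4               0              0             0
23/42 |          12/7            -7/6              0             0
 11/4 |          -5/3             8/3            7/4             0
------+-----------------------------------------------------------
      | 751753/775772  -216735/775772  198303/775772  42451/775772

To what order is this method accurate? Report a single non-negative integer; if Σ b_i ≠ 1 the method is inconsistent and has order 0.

b = (751753/775772, -216735/775772, 198303/775772, 42451/775772)
c = (0, -3/4, 23/42, 11/4)
Ac = (0, 0, 7/8, -25/24)
Σ b_i: 751753/775772·1 + (-216735/775772)·1 + 198303/775772·1 + 42451/775772·1 = 1 ✓
b·c: (-216735/775772)·(-3/4) + 198303/775772·23/42 + 42451/775772·11/4 = 1/2 ✓
b·c²: (-216735/775772)·9/16 + 198303/775772·529/1764 + 42451/775772·121/16 = 1/3 ✓
b·Ac: 198303/775772·7/8 + 42451/775772·(-25/24) = 1/6 ✓
b·c³: (-216735/775772)·(-27/64) + 198303/775772·12167/74088 + 42451/775772·1331/64 = 2029808101/1563956352 ≠ 1/4 ⇒ order 3.
b·(c∘Ac): 198303/775772·23/48 + 42451/775772·(-275/96) = -2552087/74474112 ≠ 1/8
b·Ac²: 198303/775772·(-21/32) + 42451/775772·2041/1008 = -89069887/1563956352 ≠ 1/12
b·A²c: 42451/775772·49/32 = 2080099/24824704 ≠ 1/24

3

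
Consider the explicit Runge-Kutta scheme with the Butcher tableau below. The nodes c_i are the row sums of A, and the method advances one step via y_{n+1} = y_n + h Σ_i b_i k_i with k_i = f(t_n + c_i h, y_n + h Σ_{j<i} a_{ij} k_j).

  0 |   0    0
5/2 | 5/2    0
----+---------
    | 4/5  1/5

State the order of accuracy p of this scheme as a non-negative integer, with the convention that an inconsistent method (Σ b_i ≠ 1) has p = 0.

b = (4/5, 1/5)
c = (0, 5/2)
Σ b_i: 4/5·1 + 1/5·1 = 1 ✓
b·c: 1/5·5/2 = 1/2 ✓; 2 stages ⇒ order 2.

2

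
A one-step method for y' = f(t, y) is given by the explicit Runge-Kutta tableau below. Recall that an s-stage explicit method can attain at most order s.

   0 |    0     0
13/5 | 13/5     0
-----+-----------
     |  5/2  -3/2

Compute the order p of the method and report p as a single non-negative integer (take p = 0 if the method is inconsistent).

1

b = (5/2, -3/2)
c = (0, 13/5)
Σ b_i: 5/2·1 + (-3/2)·1 = 1 ✓
b·c: (-3/2)·13/5 = -39/10 ≠ 1/2 ⇒ order 1.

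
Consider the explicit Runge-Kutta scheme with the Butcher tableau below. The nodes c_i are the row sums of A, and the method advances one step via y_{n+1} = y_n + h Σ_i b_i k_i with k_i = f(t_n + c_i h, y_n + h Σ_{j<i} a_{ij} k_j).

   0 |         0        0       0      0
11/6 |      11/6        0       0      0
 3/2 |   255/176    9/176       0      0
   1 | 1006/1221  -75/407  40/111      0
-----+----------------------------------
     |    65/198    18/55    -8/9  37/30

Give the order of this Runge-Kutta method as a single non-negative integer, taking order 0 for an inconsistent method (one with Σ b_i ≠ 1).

b = (65/198, 18/55, -8/9, 37/30)
c = (0, 11/6, 3/2, 1)
Ac = (0, 0, 3/32, 15/74)
Σ b_i: 65/198·1 + 18/55·1 + (-8/9)·1 + 37/30·1 = 1 ✓
b·c: 18/55·11/6 + (-8/9)·3/2 + 37/30·1 = 1/2 ✓
b·c²: 18/55·121/36 + (-8/9)·9/4 + 37/30·1 = 1/3 ✓
b·Ac: (-8/9)·3/32 + 37/30·15/74 = 1/6 ✓
b·c³: 18/55·1331/216 + (-8/9)·27/8 + 37/30·1 = 1/4 ✓
b·(c∘Ac): (-8/9)·9/64 + 37/30·15/74 = 1/8 ✓
b·Ac²: (-8/9)·11/64 + 37/30·85/444 = 1/12 ✓
b·A²c: 37/30·5/148 = 1/24 ✓; 4 stages ⇒ order 4.

4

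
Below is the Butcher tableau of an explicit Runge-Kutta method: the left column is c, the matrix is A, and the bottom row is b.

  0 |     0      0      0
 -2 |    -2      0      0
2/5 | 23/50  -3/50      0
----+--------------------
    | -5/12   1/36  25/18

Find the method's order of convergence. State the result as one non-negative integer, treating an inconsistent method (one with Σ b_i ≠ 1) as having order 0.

b = (-5/12, 1/36, 25/18)
c = (0, -2, 2/5)
Ac = (0, 0, 3/25)
Σ b_i: (-5/12)·1 + 1/36·1 + 25/18·1 = 1 ✓
b·c: 1/36·(-2) + 25/18·2/5 = 1/2 ✓
b·c²: 1/36·4 + 25/18·4/25 = 1/3 ✓
b·Ac: 25/18·3/25 = 1/6 ✓; 3 stages ⇒ order 3.

3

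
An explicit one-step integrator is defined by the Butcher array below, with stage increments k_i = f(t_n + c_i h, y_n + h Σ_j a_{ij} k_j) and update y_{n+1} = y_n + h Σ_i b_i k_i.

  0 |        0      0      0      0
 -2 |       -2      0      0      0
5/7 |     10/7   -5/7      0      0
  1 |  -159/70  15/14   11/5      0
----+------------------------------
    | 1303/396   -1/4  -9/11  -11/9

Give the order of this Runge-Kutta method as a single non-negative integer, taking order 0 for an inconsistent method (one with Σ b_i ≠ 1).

b = (1303/396, -1/4, -9/11, -11/9)
c = (0, -2, 5/7, 1)
Ac = (0, 0, 10/7, -4/7)
Σ b_i: 1303/396·1 + (-1/4)·1 + (-9/11)·1 + (-11/9)·1 = 1 ✓
b·c: (-1/4)·(-2) + (-9/11)·5/7 + (-11/9)·1 = -1811/1386 ≠ 1/2 ⇒ order 1.

1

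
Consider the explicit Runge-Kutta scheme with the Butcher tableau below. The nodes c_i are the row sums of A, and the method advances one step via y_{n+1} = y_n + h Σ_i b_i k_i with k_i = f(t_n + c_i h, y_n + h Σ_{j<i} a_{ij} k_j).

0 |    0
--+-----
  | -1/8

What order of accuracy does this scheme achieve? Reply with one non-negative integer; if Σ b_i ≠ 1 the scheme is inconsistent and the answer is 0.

0

b = (-1/8)
c = (0)
Σ b_i: (-1/8)·1 = -1/8 ≠ 1 ⇒ order 0.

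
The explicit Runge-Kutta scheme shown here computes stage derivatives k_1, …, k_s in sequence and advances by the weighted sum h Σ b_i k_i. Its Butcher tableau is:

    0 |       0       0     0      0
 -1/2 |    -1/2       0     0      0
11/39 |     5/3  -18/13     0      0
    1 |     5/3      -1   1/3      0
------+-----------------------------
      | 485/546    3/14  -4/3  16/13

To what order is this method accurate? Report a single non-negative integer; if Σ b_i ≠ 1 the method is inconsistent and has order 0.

b = (485/546, 3/14, -4/3, 16/13)
c = (0, -1/2, 11/39, 1)
Ac = (0, 0, 9/13, 139/234)
Σ b_i: 485/546·1 + 3/14·1 + (-4/3)·1 + 16/13·1 = 1 ✓
b·c: 3/14·(-1/2) + (-4/3)·11/39 + 16/13·1 = 2449/3276 ≠ 1/2 ⇒ order 1.

1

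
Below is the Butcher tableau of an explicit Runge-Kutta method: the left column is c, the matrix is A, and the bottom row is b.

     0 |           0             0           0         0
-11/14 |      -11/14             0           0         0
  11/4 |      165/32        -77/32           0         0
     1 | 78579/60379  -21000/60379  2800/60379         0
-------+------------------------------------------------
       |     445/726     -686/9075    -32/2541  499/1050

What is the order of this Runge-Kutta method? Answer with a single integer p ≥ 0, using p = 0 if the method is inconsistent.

4

b = (445/726, -686/9075, -32/2541, 499/1050)
c = (0, -11/14, 11/4, 1)
Ac = (0, 0, 121/64, 200/499)
Σ b_i: 445/726·1 + (-686/9075)·1 + (-32/2541)·1 + 499/1050·1 = 1 ✓
b·c: (-686/9075)·(-11/14) + (-32/2541)·11/4 + 499/1050·1 = 1/2 ✓
b·c²: (-686/9075)·121/196 + (-32/2541)·121/16 + 499/1050·1 = 1/3 ✓
b·Ac: (-32/2541)·121/64 + 499/1050·200/499 = 1/6 ✓
b·c³: (-686/9075)·(-1331/2744) + (-32/2541)·1331/64 + 499/1050·1 = 1/4 ✓
b·(c∘Ac): (-32/2541)·1331/256 + 499/1050·200/499 = 1/8 ✓
b·Ac²: (-32/2541)·(-1331/896) + 499/1050·475/3493 = 1/12 ✓
b·A²c: 499/1050·175/1996 = 1/24 ✓; 4 stages ⇒ order 4.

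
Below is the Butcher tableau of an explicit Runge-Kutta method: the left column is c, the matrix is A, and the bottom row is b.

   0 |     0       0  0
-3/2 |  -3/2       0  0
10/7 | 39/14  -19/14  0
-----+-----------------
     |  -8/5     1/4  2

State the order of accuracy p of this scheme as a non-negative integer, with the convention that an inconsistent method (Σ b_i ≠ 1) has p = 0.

0

b = (-8/5, 1/4, 2)
c = (0, -3/2, 10/7)
Ac = (0, 0, 57/28)
Σ b_i: (-8/5)·1 + 1/4·1 + 2·1 = 13/20 ≠ 1 ⇒ order 0.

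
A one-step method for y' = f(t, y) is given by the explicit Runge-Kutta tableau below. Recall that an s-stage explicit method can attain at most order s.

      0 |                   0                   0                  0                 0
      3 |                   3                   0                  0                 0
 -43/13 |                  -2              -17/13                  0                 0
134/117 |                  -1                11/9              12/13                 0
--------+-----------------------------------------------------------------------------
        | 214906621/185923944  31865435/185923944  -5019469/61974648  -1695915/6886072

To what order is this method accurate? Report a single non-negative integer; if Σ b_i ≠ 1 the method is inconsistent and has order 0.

b = (214906621/185923944, 31865435/185923944, -5019469/61974648, -1695915/6886072)
c = (0, 3, -43/13, 134/117)
Ac = (0, 0, -51/13, 311/507)
Σ b_i: 214906621/185923944·1 + 31865435/185923944·1 + (-5019469/61974648)·1 + (-1695915/6886072)·1 = 1 ✓
b·c: 31865435/185923944·3 + (-5019469/61974648)·(-43/13) + (-1695915/6886072)·134/117 = 1/2 ✓
b·c²: 31865435/185923944·9 + (-5019469/61974648)·1849/169 + (-1695915/6886072)·17956/13689 = 1/3 ✓
b·Ac: (-5019469/61974648)·(-51/13) + (-1695915/6886072)·311/507 = 1/6 ✓
b·c³: 31865435/185923944·27 + (-5019469/61974648)·(-79507/2197) + (-1695915/6886072)·2406104/1601613 = 26062216879/3625516908 ≠ 1/4 ⇒ order 3.
b·(c∘Ac): (-5019469/61974648)·2193/169 + (-1695915/6886072)·41674/59319 = -328715113/268556808 ≠ 1/8
b·Ac²: (-5019469/61974648)·(-153/13) + (-1695915/6886072)·46355/2197 = -94960363/22379734 ≠ 1/12
b·A²c: (-1695915/6886072)·(-612/169) = 1535355/1721518 ≠ 1/24

3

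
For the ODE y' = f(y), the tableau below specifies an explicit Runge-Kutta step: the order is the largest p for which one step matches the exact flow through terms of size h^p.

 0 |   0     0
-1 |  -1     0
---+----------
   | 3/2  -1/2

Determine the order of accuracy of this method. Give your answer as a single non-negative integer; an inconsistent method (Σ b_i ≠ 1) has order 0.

b = (3/2, -1/2)
c = (0, -1)
Σ b_i: 3/2·1 + (-1/2)·1 = 1 ✓
b·c: (-1/2)·(-1) = 1/2 ✓; 2 stages ⇒ order 2.

2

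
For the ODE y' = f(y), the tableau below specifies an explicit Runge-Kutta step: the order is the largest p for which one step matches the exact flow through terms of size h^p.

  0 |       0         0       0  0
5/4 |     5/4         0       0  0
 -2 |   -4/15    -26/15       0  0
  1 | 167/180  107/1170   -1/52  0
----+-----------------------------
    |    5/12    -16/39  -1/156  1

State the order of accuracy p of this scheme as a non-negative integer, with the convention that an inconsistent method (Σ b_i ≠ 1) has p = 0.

b = (5/12, -16/39, -1/156, 1)
c = (0, 5/4, -2, 1)
Ac = (0, 0, -13/6, 11/72)
Σ b_i: 5/12·1 + (-16/39)·1 + (-1/156)·1 + 1·1 = 1 ✓
b·c: (-16/39)·5/4 + (-1/156)·(-2) + 1·1 = 1/2 ✓
b·c²: (-16/39)·25/16 + (-1/156)·4 + 1·1 = 1/3 ✓
b·Ac: (-1/156)·(-13/6) + 1·11/72 = 1/6 ✓
b·c³: (-16/39)·125/64 + (-1/156)·(-8) + 1·1 = 1/4 ✓
b·(c∘Ac): (-1/156)·13/3 + 1·11/72 = 1/8 ✓
b·Ac²: (-1/156)·(-65/24) + 1·19/288 = 1/12 ✓
b·A²c: 1·1/24 = 1/24 ✓; 4 stages ⇒ order 4.

4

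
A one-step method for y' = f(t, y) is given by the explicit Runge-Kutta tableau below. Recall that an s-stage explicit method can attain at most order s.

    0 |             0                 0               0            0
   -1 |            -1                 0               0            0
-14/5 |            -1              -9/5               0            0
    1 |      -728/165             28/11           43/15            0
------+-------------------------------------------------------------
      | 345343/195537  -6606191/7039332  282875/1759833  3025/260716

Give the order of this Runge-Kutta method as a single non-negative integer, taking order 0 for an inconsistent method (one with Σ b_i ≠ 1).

b = (345343/195537, -6606191/7039332, 282875/1759833, 3025/260716)
c = (0, -1, -14/5, 1)
Ac = (0, 0, 9/5, -8722/825)
Σ b_i: 345343/195537·1 + (-6606191/7039332)·1 + 282875/1759833·1 + 3025/260716·1 = 1 ✓
b·c: (-6606191/7039332)·(-1) + 282875/1759833·(-14/5) + 3025/260716·1 = 1/2 ✓
b·c²: (-6606191/7039332)·1 + 282875/1759833·196/25 + 3025/260716·1 = 1/3 ✓
b·Ac: 282875/1759833·9/5 + 3025/260716·(-8722/825) = 1/6 ✓
b·c³: (-6606191/7039332)·(-1) + 282875/1759833·(-2744/125) + 3025/260716·1 = -1008379/391074 ≠ 1/4 ⇒ order 3.
b·(c∘Ac): 282875/1759833·(-126/25) + 3025/260716·(-8722/825) = -121597/130358 ≠ 1/8
b·Ac²: 282875/1759833·(-9/5) + 3025/260716·103208/4125 = 947/977685 ≠ 1/12
b·A²c: 3025/260716·129/25 = 15609/260716 ≠ 1/24

3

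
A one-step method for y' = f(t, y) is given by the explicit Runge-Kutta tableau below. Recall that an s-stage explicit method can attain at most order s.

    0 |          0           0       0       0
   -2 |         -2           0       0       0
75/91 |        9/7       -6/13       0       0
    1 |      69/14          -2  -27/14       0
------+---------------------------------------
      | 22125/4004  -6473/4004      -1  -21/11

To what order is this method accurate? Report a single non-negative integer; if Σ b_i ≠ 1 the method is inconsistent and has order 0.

2

b = (22125/4004, -6473/4004, -1, -21/11)
c = (0, -2, 75/91, 1)
Ac = (0, 0, 12/13, 3071/1274)
Σ b_i: 22125/4004·1 + (-6473/4004)·1 + (-1)·1 + (-21/11)·1 = 1 ✓
b·c: (-6473/4004)·(-2) + (-1)·75/91 + (-21/11)·1 = 1/2 ✓
b·c²: (-6473/4004)·4 + (-1)·5625/8281 + (-21/11)·1 = -824819/91091 ≠ 1/3 ⇒ order 2.
b·Ac: (-1)·12/13 + (-21/11)·3071/1274 = -11061/2002 ≠ 1/6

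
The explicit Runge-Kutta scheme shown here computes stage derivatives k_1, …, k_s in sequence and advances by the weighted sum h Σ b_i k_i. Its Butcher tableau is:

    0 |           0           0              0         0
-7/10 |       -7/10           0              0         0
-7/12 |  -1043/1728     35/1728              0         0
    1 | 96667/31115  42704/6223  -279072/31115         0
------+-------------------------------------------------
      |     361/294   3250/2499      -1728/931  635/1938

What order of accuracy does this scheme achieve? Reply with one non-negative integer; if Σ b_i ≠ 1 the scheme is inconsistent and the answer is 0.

b = (361/294, 3250/2499, -1728/931, 635/1938)
c = (0, -7/10, -7/12, 1)
Ac = (0, 0, -49/3456, 272/635)
Σ b_i: 361/294·1 + 3250/2499·1 + (-1728/931)·1 + 635/1938·1 = 1 ✓
b·c: 3250/2499·(-7/10) + (-1728/931)·(-7/12) + 635/1938·1 = 1/2 ✓
b·c²: 3250/2499·49/100 + (-1728/931)·49/144 + 635/1938·1 = 1/3 ✓
b·Ac: (-1728/931)·(-49/3456) + 635/1938·272/635 = 1/6 ✓
b·c³: 3250/2499·(-343/1000) + (-1728/931)·(-343/1728) + 635/1938·1 = 1/4 ✓
b·(c∘Ac): (-1728/931)·343/41472 + 635/1938·272/635 = 1/8 ✓
b·Ac²: (-1728/931)·343/34560 + 635/1938·986/3175 = 1/12 ✓
b·A²c: 635/1938·323/2540 = 1/24 ✓; 4 stages ⇒ order 4.

4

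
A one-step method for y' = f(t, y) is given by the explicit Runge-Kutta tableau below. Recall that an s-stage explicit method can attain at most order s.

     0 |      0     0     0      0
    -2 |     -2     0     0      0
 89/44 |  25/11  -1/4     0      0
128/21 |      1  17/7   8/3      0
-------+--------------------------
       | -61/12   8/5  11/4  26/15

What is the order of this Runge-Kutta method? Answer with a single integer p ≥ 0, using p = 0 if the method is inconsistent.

b = (-61/12, 8/5, 11/4, 26/15)
c = (0, -2, 89/44, 128/21)
Ac = (0, 0, 1/2, 124/231)
Σ b_i: (-61/12)·1 + 8/5·1 + 11/4·1 + 26/15·1 = 1 ✓
b·c: 8/5·(-2) + 11/4·89/44 + 26/15·128/21 = 13031/1008 ≠ 1/2 ⇒ order 1.

1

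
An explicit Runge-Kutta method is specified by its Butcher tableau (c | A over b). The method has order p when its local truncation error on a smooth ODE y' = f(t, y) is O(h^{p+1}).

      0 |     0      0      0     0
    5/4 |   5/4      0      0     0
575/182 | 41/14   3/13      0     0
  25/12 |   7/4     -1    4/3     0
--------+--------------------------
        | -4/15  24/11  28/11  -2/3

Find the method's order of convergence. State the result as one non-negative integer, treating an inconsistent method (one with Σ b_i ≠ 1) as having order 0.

0

b = (-4/15, 24/11, 28/11, -2/3)
c = (0, 5/4, 575/182, 25/12)
Ac = (0, 0, 15/52, 3235/1092)
Σ b_i: (-4/15)·1 + 24/11·1 + 28/11·1 + (-2/3)·1 = 626/165 ≠ 1 ⇒ order 0.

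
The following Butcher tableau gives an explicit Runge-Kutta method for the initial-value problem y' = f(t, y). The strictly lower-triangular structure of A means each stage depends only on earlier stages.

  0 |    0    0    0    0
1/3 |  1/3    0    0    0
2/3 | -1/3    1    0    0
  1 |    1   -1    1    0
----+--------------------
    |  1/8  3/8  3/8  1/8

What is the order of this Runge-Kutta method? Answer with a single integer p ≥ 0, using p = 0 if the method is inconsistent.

4

b = (1/8, 3/8, 3/8, 1/8)
c = (0, 1/3, 2/3, 1)
Ac = (0, 0, 1/3, 1/3)
Σ b_i: 1/8·1 + 3/8·1 + 3/8·1 + 1/8·1 = 1 ✓
b·c: 3/8·1/3 + 3/8·2/3 + 1/8·1 = 1/2 ✓
b·c²: 3/8·1/9 + 3/8·4/9 + 1/8·1 = 1/3 ✓
b·Ac: 3/8·1/3 + 1/8·1/3 = 1/6 ✓
b·c³: 3/8·1/27 + 3/8·8/27 + 1/8·1 = 1/4 ✓
b·(c∘Ac): 3/8·2/9 + 1/8·1/3 = 1/8 ✓
b·Ac²: 3/8·1/9 + 1/8·1/3 = 1/12 ✓
b·A²c: 1/8·1/3 = 1/24 ✓; 4 stages ⇒ order 4.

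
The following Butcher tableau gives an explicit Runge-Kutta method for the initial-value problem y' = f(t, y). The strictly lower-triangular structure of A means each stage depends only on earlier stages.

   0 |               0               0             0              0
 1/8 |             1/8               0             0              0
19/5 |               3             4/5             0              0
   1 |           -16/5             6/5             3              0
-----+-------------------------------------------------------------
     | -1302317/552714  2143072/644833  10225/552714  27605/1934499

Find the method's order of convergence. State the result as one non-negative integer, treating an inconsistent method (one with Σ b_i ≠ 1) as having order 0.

b = (-1302317/552714, 2143072/644833, 10225/552714, 27605/1934499)
c = (0, 1/8, 19/5, 1)
Ac = (0, 0, 1/10, 231/20)
Σ b_i: (-1302317/552714)·1 + 2143072/644833·1 + 10225/552714·1 + 27605/1934499·1 = 1 ✓
b·c: 2143072/644833·1/8 + 10225/552714·19/5 + 27605/1934499·1 = 1/2 ✓
b·c²: 2143072/644833·1/64 + 10225/552714·361/25 + 27605/1934499·1 = 1/3 ✓
b·Ac: 10225/552714·1/10 + 27605/1934499·231/20 = 1/6 ✓
b·c³: 2143072/644833·1/512 + 10225/552714·6859/125 + 27605/1934499·1 = 7633881/7369520 ≠ 1/4 ⇒ order 3.
b·(c∘Ac): 10225/552714·19/50 + 27605/1934499·231/20 = 47491/276357 ≠ 1/8
b·Ac²: 10225/552714·1/80 + 27605/1934499·34671/800 = 13677869/22108560 ≠ 1/12
b·A²c: 27605/1934499·3/10 = 5521/1289666 ≠ 1/24

3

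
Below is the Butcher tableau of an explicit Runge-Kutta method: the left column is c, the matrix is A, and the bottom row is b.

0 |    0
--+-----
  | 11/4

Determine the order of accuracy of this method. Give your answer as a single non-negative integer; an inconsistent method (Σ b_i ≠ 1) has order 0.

b = (11/4)
c = (0)
Σ b_i: 11/4·1 = 11/4 ≠ 1 ⇒ order 0.

0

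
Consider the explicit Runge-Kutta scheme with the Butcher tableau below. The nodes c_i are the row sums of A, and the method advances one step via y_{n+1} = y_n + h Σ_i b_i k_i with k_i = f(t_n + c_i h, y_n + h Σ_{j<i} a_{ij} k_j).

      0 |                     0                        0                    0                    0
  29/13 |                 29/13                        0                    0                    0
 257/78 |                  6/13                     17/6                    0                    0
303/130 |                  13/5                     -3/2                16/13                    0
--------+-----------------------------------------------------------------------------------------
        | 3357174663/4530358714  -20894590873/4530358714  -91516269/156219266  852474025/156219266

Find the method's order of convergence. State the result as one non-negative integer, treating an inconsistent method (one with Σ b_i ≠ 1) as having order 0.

b = (3357174663/4530358714, -20894590873/4530358714, -91516269/156219266, 852474025/156219266)
c = (0, 29/13, 257/78, 303/130)
Ac = (0, 0, 493/78, 719/1014)
Σ b_i: 3357174663/4530358714·1 + (-20894590873/4530358714)·1 + (-91516269/156219266)·1 + 852474025/156219266·1 = 1 ✓
b·c: (-20894590873/4530358714)·29/13 + (-91516269/156219266)·257/78 + 852474025/156219266·303/130 = 1/2 ✓
b·c²: (-20894590873/4530358714)·841/169 + (-91516269/156219266)·66049/6084 + 852474025/156219266·91809/16900 = 1/3 ✓
b·Ac: (-91516269/156219266)·493/78 + 852474025/156219266·719/1014 = 1/6 ✓
b·c³: (-20894590873/4530358714)·24389/2197 + (-91516269/156219266)·16974593/474552 + 852474025/156219266·27818127/2197000 = -7269403505851/2376095035860 ≠ 1/4 ⇒ order 3.
b·(c∘Ac): (-91516269/156219266)·126701/6084 + 852474025/156219266·72619/43940 = -2981882581/937315596 ≠ 1/8
b·Ac²: (-91516269/156219266)·14297/1014 + 852474025/156219266·233201/39546 = 437188991971/18277654122 ≠ 1/12
b·A²c: 852474025/156219266·3944/507 = 9947211700/234328899 ≠ 1/24

3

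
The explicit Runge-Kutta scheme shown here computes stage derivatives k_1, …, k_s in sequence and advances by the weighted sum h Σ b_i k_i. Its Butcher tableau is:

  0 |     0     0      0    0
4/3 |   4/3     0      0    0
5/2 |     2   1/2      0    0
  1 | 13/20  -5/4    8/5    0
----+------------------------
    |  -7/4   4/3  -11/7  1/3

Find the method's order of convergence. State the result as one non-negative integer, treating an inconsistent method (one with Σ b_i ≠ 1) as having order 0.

b = (-7/4, 4/3, -11/7, 1/3)
c = (0, 4/3, 5/2, 1)
Ac = (0, 0, 2/3, 7/3)
Σ b_i: (-7/4)·1 + 4/3·1 + (-11/7)·1 + 1/3·1 = -139/84 ≠ 1 ⇒ order 0.

0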